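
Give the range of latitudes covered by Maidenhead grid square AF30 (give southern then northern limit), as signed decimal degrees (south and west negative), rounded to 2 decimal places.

-40.00, -39.00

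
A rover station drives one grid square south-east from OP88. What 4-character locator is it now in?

OP97

Longitude square 8; +1 → 9.
Latitude square 8; −1 → 7.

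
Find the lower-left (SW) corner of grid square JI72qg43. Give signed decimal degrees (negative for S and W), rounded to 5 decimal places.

-7.73750, 15.36667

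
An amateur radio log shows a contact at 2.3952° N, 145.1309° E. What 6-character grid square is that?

Add 180° to longitude and 90° to latitude: 325.1309, 92.3952.
Field: 325.1309/20 → 16 → Q, 92.3952/10 → 9 → J; chars QJ.
Square: 5.1309/2 → 2, 2.3952/1 → 2; chars 22.
Subsquare: 1.1309/0.0833333 → 13 → n, 0.3952/0.0416667 → 9 → j; chars nj.

QJ22nj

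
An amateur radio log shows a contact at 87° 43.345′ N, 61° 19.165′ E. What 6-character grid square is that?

Add 180° to longitude and 90° to latitude: 241.3194, 177.7224.
Field: lon ⌊241.3194/20⌋ = 12 → M; lat ⌊177.7224/10⌋ = 17 → R.
Square: lon ⌊1.3194/2⌋ = 0; lat ⌊7.7224/1⌋ = 7.
Subsquare: lon ⌊1.3194/0.0833333⌋ = 15 → p; lat ⌊0.7224/0.0416667⌋ = 17 → r.

MR07pr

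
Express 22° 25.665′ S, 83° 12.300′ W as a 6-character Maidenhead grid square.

EG87jn

Shift to the Maidenhead origin (180°W, 90°S): lon 96.7950, lat 67.5722.
Field: lon ⌊96.7950/20⌋ = 4 → E; lat ⌊67.5722/10⌋ = 6 → G.
Square: lon ⌊16.7950/2⌋ = 8; lat ⌊7.5722/1⌋ = 7.
Subsquare: lon ⌊0.7950/0.0833333⌋ = 9 → j; lat ⌊0.5722/0.0416667⌋ = 13 → n.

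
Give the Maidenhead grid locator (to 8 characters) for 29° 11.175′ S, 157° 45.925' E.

Add 180° to longitude and 90° to latitude: 337.76542, 60.81375.
Field: lon ⌊337.76542/20⌋ = 16 → Q; lat ⌊60.81375/10⌋ = 6 → G.
Square: lon ⌊17.76542/2⌋ = 8; lat ⌊0.81375/1⌋ = 0.
Subsquare: lon ⌊1.76542/0.0833333⌋ = 21 → v; lat ⌊0.81375/0.0416667⌋ = 19 → t.
Extended square: lon ⌊0.01542/0.00833333⌋ = 1; lat ⌊0.02208/0.00416667⌋ = 5.

QG80vt15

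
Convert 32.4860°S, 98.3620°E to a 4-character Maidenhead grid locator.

Add 180° to longitude and 90° to latitude: 278.36, 57.51.
Field: 278.36/20 → 13 → N, 57.51/10 → 5 → F; chars NF.
Square: 18.36/2 → 9, 7.51/1 → 7; chars 97.

NF97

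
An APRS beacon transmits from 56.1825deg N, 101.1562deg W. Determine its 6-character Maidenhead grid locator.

DO96ke

Offset from 180°W / 90°S: lon 78.8438°, lat 146.1825°.
Field: lon ⌊78.8438/20⌋ = 3 → D; lat ⌊146.1825/10⌋ = 14 → O.
Square: lon ⌊18.8438/2⌋ = 9; lat ⌊6.1825/1⌋ = 6.
Subsquare: lon ⌊0.8438/0.0833333⌋ = 10 → k; lat ⌊0.1825/0.0416667⌋ = 4 → e.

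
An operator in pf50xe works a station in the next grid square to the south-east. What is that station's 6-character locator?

PF60ad

Longitude subsquare x = 23; +1 → 24, wraps to 0 = a, carry into square.
Longitude square 5; +1 → 6.
Latitude subsquare e = 4; −1 → 3 = d.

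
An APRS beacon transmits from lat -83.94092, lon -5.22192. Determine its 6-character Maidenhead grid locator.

Add 180° to longitude and 90° to latitude: 174.7781, 6.0591.
Field: 174.7781/20 → 8 → I, 6.0591/10 → 0 → A; chars IA.
Square: 14.7781/2 → 7, 6.0591/1 → 6; chars 76.
Subsquare: 0.7781/0.0833333 → 9 → j, 0.0591/0.0416667 → 1 → b; chars jb.

IA76jb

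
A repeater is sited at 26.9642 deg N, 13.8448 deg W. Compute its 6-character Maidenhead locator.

IL36bx

Shift to the Maidenhead origin (180°W, 90°S): lon 166.1552, lat 116.9642.
Field (20°×10°, letters A–R): 166.1552/20 → 8 → I, 116.9642/10 → 11 → L; chars IL.
Square (2°×1°, digits 0–9): 6.1552/2 → 3, 6.9642/1 → 6; chars 36.
Subsquare (5′×2.5′, letters a–x): 0.1552/0.0833333 → 1 → b, 0.9642/0.0416667 → 23 → x; chars bx.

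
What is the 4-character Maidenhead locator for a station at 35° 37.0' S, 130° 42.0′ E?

Add 180° to longitude and 90° to latitude: 310.70, 54.38.
Field: 310.70/20 → 15 → P, 54.38/10 → 5 → F; chars PF.
Square: 10.70/2 → 5, 4.38/1 → 4; chars 54.

PF54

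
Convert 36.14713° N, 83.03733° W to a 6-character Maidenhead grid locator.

Shift to the Maidenhead origin (180°W, 90°S): lon 96.9627, lat 126.1471.
Field (20°×10°, letters A–R): lon ⌊96.9627/20⌋ = 4 → E; lat ⌊126.1471/10⌋ = 12 → M.
Square (2°×1°, digits 0–9): lon ⌊16.9627/2⌋ = 8; lat ⌊6.1471/1⌋ = 6.
Subsquare (5′×2.5′, letters a–x): lon ⌊0.9627/0.0833333⌋ = 11 → l; lat ⌊0.1471/0.0416667⌋ = 3 → d.

EM86ld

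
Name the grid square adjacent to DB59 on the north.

DC50

Latitude square 9; +1 → 10, wraps to 0, carry into field.
Latitude field B = 1; +1 → 2 = C.
The longitude characters are unchanged.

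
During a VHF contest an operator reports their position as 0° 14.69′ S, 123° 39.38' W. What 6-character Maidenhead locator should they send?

CI89es

Add 180° to longitude and 90° to latitude: 56.3437, 89.7552.
Field: lon ⌊56.3437/20⌋ = 2 → C; lat ⌊89.7552/10⌋ = 8 → I.
Square: lon ⌊16.3437/2⌋ = 8; lat ⌊9.7552/1⌋ = 9.
Subsquare: lon ⌊0.3437/0.0833333⌋ = 4 → e; lat ⌊0.7552/0.0416667⌋ = 18 → s.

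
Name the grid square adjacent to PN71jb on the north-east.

PN71kc

Longitude subsquare j = 9; +1 → 10 = k.
Latitude subsquare b = 1; +1 → 2 = c.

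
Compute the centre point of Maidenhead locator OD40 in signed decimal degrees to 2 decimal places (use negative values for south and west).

-59.50, 109.00

Field O=14, D=3: +14·20° lon, +3·10° lat → SW at lon 100°, lat -60°.
Square 4, 0: +4·2° lon, +0·1° lat → SW at lon 108°, lat -60°.
Cell spans 2° lon × 1° lat. Centre is SW corner plus half of each.
latitude -59.50, longitude 109.00.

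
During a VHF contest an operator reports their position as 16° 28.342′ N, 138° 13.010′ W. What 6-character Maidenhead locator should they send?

CK06vl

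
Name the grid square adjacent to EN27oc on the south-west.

EN27nb

Longitude subsquare o = 14; −1 → 13 = n.
Latitude subsquare c = 2; −1 → 1 = b.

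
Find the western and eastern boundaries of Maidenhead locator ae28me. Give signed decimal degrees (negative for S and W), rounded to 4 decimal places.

-175.0000, -174.9167

Field A=0, E=4: +0·20° lon, +4·10° lat → SW at lon -180°, lat -50°.
Square 2, 8: +2·2° lon, +8·1° lat → SW at lon -176°, lat -42°.
Subsquare m=12, e=4: +12·0.0833333° lon, +4·0.0416667° lat → SW at lon -175°, lat -41.8333°.
Cell spans 0.0833333° lon × 0.0416667° lat.
west -175.0000, east -174.9167.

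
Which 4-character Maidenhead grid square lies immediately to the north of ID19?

IE10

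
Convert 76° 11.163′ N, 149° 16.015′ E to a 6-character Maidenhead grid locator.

QQ46pe

Shift to the Maidenhead origin (180°W, 90°S): lon 329.2669, lat 166.1860.
Field: lon ⌊329.2669/20⌋ = 16 → Q; lat ⌊166.1860/10⌋ = 16 → Q.
Square: lon ⌊9.2669/2⌋ = 4; lat ⌊6.1860/1⌋ = 6.
Subsquare: lon ⌊1.2669/0.0833333⌋ = 15 → p; lat ⌊0.1860/0.0416667⌋ = 4 → e.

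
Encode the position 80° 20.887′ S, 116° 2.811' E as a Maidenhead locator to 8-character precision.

Offset from 180°W / 90°S: lon 296.04685°, lat 9.65188°.
Field: lon ⌊296.04685/20⌋ = 14 → O; lat ⌊9.65188/10⌋ = 0 → A.
Square: lon ⌊16.04685/2⌋ = 8; lat ⌊9.65188/1⌋ = 9.
Subsquare: lon ⌊0.04685/0.0833333⌋ = 0 → a; lat ⌊0.65188/0.0416667⌋ = 15 → p.
Extended square: lon ⌊0.04685/0.00833333⌋ = 5; lat ⌊0.02688/0.00416667⌋ = 6.

OA89ap56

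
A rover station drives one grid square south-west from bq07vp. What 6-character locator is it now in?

BQ07uo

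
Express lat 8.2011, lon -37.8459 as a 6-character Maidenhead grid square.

HJ18be

Add 180° to longitude and 90° to latitude: 142.1541, 98.2011.
Field (20°×10°, letters A–R): 142.1541/20 → 7 → H, 98.2011/10 → 9 → J; chars HJ.
Square (2°×1°, digits 0–9): 2.1541/2 → 1, 8.2011/1 → 8; chars 18.
Subsquare (5′×2.5′, letters a–x): 0.1541/0.0833333 → 1 → b, 0.2011/0.0416667 → 4 → e; chars be.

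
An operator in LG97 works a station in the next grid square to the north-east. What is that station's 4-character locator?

Longitude square 9; +1 → 10, wraps to 0, carry into field.
Longitude field L = 11; +1 → 12 = M.
Latitude square 7; +1 → 8.

MG08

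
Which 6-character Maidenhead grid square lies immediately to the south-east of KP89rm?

Longitude subsquare r = 17; +1 → 18 = s.
Latitude subsquare m = 12; −1 → 11 = l.

KP89sl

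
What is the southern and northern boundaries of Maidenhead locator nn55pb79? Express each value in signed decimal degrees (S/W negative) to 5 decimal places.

45.07917, 45.08333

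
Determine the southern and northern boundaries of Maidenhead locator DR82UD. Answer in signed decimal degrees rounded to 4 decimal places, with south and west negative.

Field D=3, R=17: +3·20° lon, +17·10° lat → SW at lon -120°, lat 80°.
Square 8, 2: +8·2° lon, +2·1° lat → SW at lon -104°, lat 82°.
Subsquare u=20, d=3: +20·0.0833333° lon, +3·0.0416667° lat → SW at lon -102.333°, lat 82.125°.
Cell spans 0.0833333° lon × 0.0416667° lat.
south 82.1250, north 82.1667.

82.1250, 82.1667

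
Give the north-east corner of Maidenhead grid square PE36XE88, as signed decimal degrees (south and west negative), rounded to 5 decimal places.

-43.79583, 127.99167

Field P=15, E=4: +15·20° lon, +4·10° lat → SW at lon 120°, lat -50°.
Square 3, 6: +3·2° lon, +6·1° lat → SW at lon 126°, lat -44°.
Subsquare x=23, e=4: +23·0.0833333° lon, +4·0.0416667° lat → SW at lon 127.917°, lat -43.8333°.
Extended square 8, 8: +8·0.00833333° lon, +8·0.00416667° lat → SW at lon 127.983°, lat -43.8°.
Cell spans 0.00833333° lon × 0.00416667° lat. NE corner is SW corner plus one full cell.
latitude -43.79583, longitude 127.99167.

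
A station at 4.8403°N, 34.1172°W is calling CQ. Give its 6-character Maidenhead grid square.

Shift to the Maidenhead origin (180°W, 90°S): lon 145.8828, lat 94.8403.
Field: 145.8828/20 → 7 → H, 94.8403/10 → 9 → J; chars HJ.
Square: 5.8828/2 → 2, 4.8403/1 → 4; chars 24.
Subsquare: 1.8828/0.0833333 → 22 → w, 0.8403/0.0416667 → 20 → u; chars wu.

HJ24wu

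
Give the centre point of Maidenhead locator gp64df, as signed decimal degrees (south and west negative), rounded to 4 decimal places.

64.2292, -47.7083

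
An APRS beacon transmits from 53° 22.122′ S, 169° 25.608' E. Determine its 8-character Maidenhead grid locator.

RD46rp11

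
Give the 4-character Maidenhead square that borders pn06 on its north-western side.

Longitude square 0; −1 → -1, wraps to 9, carry into field.
Longitude field P = 15; −1 → 14 = O.
Latitude square 6; +1 → 7.

ON97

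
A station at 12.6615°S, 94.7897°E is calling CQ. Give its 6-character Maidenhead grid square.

Offset from 180°W / 90°S: lon 274.7897°, lat 77.3385°.
Field: lon ⌊274.7897/20⌋ = 13 → N; lat ⌊77.3385/10⌋ = 7 → H.
Square: lon ⌊14.7897/2⌋ = 7; lat ⌊7.3385/1⌋ = 7.
Subsquare: lon ⌊0.7897/0.0833333⌋ = 9 → j; lat ⌊0.3385/0.0416667⌋ = 8 → i.

NH77ji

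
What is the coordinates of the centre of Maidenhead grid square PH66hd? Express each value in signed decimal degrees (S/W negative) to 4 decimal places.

Field P=15, H=7: +15·20° lon, +7·10° lat → SW at lon 120°, lat -20°.
Square 6, 6: +6·2° lon, +6·1° lat → SW at lon 132°, lat -14°.
Subsquare h=7, d=3: +7·0.0833333° lon, +3·0.0416667° lat → SW at lon 132.583°, lat -13.875°.
Cell spans 0.0833333° lon × 0.0416667° lat. Centre is SW corner plus half of each.
latitude -13.8542, longitude 132.6250.

-13.8542, 132.6250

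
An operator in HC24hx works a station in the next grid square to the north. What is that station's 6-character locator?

Latitude subsquare x = 23; +1 → 24, wraps to 0 = a, carry into square.
Latitude square 4; +1 → 5.
The longitude characters are unchanged.

HC25ha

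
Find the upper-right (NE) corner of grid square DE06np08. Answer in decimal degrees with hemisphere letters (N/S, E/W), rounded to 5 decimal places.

43.33750° S, 118.90833° W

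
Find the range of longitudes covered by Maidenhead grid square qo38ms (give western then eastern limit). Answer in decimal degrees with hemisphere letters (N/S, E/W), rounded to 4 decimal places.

Field Q=16, O=14: +16·20° lon, +14·10° lat → SW at lon 140°, lat 50°.
Square 3, 8: +3·2° lon, +8·1° lat → SW at lon 146°, lat 58°.
Subsquare m=12, s=18: +12·0.0833333° lon, +18·0.0416667° lat → SW at lon 147°, lat 58.75°.
Cell spans 0.0833333° lon × 0.0416667° lat.
west 147.0000° E, east 147.0833° E.

147.0000° E, 147.0833° E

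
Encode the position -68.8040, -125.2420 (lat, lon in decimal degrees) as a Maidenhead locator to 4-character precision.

CC71

Offset from 180°W / 90°S: lon 54.76°, lat 21.20°.
Field: 54.76/20 → 2 → C, 21.20/10 → 2 → C; chars CC.
Square: 14.76/2 → 7, 1.20/1 → 1; chars 71.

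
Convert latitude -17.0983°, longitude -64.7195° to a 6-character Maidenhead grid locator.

Offset from 180°W / 90°S: lon 115.2805°, lat 72.9017°.
Field: 115.2805/20 → 5 → F, 72.9017/10 → 7 → H; chars FH.
Square: 15.2805/2 → 7, 2.9017/1 → 2; chars 72.
Subsquare: 1.2805/0.0833333 → 15 → p, 0.9017/0.0416667 → 21 → v; chars pv.

FH72pv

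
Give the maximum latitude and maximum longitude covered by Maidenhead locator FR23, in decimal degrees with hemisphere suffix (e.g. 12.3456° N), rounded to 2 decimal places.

84.00° N, 74.00° W

Field F=5, R=17: +5·20° lon, +17·10° lat → SW at lon -80°, lat 80°.
Square 2, 3: +2·2° lon, +3·1° lat → SW at lon -76°, lat 83°.
Cell spans 2° lon × 1° lat. NE corner is SW corner plus one full cell.
latitude 84.00° N, longitude 74.00° W.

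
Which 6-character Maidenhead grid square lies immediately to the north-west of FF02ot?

Longitude subsquare o = 14; −1 → 13 = n.
Latitude subsquare t = 19; +1 → 20 = u.

FF02nu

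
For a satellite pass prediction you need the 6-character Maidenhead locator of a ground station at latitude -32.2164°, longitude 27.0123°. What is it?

KF37ms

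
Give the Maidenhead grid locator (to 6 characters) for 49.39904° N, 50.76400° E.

LN59jj

Shift to the Maidenhead origin (180°W, 90°S): lon 230.7640, lat 139.3990.
Field: lon ⌊230.7640/20⌋ = 11 → L; lat ⌊139.3990/10⌋ = 13 → N.
Square: lon ⌊10.7640/2⌋ = 5; lat ⌊9.3990/1⌋ = 9.
Subsquare: lon ⌊0.7640/0.0833333⌋ = 9 → j; lat ⌊0.3990/0.0416667⌋ = 9 → j.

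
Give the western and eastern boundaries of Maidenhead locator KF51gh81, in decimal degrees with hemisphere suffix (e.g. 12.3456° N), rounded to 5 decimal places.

30.56667° E, 30.57500° E

Field K=10, F=5: +10·20° lon, +5·10° lat → SW at lon 20°, lat -40°.
Square 5, 1: +5·2° lon, +1·1° lat → SW at lon 30°, lat -39°.
Subsquare g=6, h=7: +6·0.0833333° lon, +7·0.0416667° lat → SW at lon 30.5°, lat -38.7083°.
Extended square 8, 1: +8·0.00833333° lon, +1·0.00416667° lat → SW at lon 30.5667°, lat -38.7042°.
Cell spans 0.00833333° lon × 0.00416667° lat.
west 30.56667° E, east 30.57500° E.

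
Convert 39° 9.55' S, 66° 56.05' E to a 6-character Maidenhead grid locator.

MF30lu

Offset from 180°W / 90°S: lon 246.9342°, lat 50.8408°.
Field: lon ⌊246.9342/20⌋ = 12 → M; lat ⌊50.8408/10⌋ = 5 → F.
Square: lon ⌊6.9342/2⌋ = 3; lat ⌊0.8408/1⌋ = 0.
Subsquare: lon ⌊0.9342/0.0833333⌋ = 11 → l; lat ⌊0.8408/0.0416667⌋ = 20 → u.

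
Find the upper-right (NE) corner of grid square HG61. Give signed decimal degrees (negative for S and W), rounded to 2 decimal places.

-28.00, -26.00

Field H=7, G=6: +7·20° lon, +6·10° lat → SW at lon -40°, lat -30°.
Square 6, 1: +6·2° lon, +1·1° lat → SW at lon -28°, lat -29°.
Cell spans 2° lon × 1° lat. NE corner is SW corner plus one full cell.
latitude -28.00, longitude -26.00.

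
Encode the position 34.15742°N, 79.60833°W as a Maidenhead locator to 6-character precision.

Shift to the Maidenhead origin (180°W, 90°S): lon 100.3917, lat 124.1574.
Field: 100.3917/20 → 5 → F, 124.1574/10 → 12 → M; chars FM.
Square: 0.3917/2 → 0, 4.1574/1 → 4; chars 04.
Subsquare: 0.3917/0.0833333 → 4 → e, 0.1574/0.0416667 → 3 → d; chars ed.

FM04ed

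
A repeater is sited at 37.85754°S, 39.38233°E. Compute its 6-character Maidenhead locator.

KF92qd

Offset from 180°W / 90°S: lon 219.3823°, lat 52.1425°.
Field: 219.3823/20 → 10 → K, 52.1425/10 → 5 → F; chars KF.
Square: 19.3823/2 → 9, 2.1425/1 → 2; chars 92.
Subsquare: 1.3823/0.0833333 → 16 → q, 0.1425/0.0416667 → 3 → d; chars qd.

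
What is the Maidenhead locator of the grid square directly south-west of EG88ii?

EG88hh

Longitude subsquare i = 8; −1 → 7 = h.
Latitude subsquare i = 8; −1 → 7 = h.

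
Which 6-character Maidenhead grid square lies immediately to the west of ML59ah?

ML49xh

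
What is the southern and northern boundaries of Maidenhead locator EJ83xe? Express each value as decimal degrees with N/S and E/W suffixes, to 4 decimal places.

Field E=4, J=9: +4·20° lon, +9·10° lat → SW at lon -100°, lat 0°.
Square 8, 3: +8·2° lon, +3·1° lat → SW at lon -84°, lat 3°.
Subsquare x=23, e=4: +23·0.0833333° lon, +4·0.0416667° lat → SW at lon -82.0833°, lat 3.16667°.
Cell spans 0.0833333° lon × 0.0416667° lat.
south 3.1667° N, north 3.2083° N.

3.1667° N, 3.2083° N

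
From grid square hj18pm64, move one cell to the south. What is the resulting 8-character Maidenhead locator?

HJ18pm63

Latitude extended square 4; −1 → 3.
The longitude characters are unchanged.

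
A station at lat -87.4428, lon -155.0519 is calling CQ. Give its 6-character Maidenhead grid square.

BA22ln

Add 180° to longitude and 90° to latitude: 24.9481, 2.5572.
Field: 24.9481/20 → 1 → B, 2.5572/10 → 0 → A; chars BA.
Square: 4.9481/2 → 2, 2.5572/1 → 2; chars 22.
Subsquare: 0.9481/0.0833333 → 11 → l, 0.5572/0.0416667 → 13 → n; chars ln.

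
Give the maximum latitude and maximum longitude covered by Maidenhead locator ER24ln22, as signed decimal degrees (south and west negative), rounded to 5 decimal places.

84.55417, -95.05833

Field E=4, R=17: +4·20° lon, +17·10° lat → SW at lon -100°, lat 80°.
Square 2, 4: +2·2° lon, +4·1° lat → SW at lon -96°, lat 84°.
Subsquare l=11, n=13: +11·0.0833333° lon, +13·0.0416667° lat → SW at lon -95.0833°, lat 84.5417°.
Extended square 2, 2: +2·0.00833333° lon, +2·0.00416667° lat → SW at lon -95.0667°, lat 84.55°.
Cell spans 0.00833333° lon × 0.00416667° lat. NE corner is SW corner plus one full cell.
latitude 84.55417, longitude -95.05833.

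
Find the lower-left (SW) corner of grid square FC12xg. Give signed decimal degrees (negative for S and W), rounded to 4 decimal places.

-67.7500, -76.0833

Field F=5, C=2: +5·20° lon, +2·10° lat → SW at lon -80°, lat -70°.
Square 1, 2: +1·2° lon, +2·1° lat → SW at lon -78°, lat -68°.
Subsquare x=23, g=6: +23·0.0833333° lon, +6·0.0416667° lat → SW at lon -76.0833°, lat -67.75°.
latitude -67.7500, longitude -76.0833.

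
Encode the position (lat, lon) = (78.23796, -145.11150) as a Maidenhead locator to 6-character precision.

BQ78kf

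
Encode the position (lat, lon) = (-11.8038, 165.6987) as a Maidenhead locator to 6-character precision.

RH28ue

Shift to the Maidenhead origin (180°W, 90°S): lon 345.6987, lat 78.1962.
Field: lon ⌊345.6987/20⌋ = 17 → R; lat ⌊78.1962/10⌋ = 7 → H.
Square: lon ⌊5.6987/2⌋ = 2; lat ⌊8.1962/1⌋ = 8.
Subsquare: lon ⌊1.6987/0.0833333⌋ = 20 → u; lat ⌊0.1962/0.0416667⌋ = 4 → e.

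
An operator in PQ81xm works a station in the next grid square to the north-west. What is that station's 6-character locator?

Longitude subsquare x = 23; −1 → 22 = w.
Latitude subsquare m = 12; +1 → 13 = n.

PQ81wn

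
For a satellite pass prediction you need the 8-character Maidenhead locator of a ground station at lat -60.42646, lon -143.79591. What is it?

Offset from 180°W / 90°S: lon 36.20409°, lat 29.57354°.
Field: lon ⌊36.20409/20⌋ = 1 → B; lat ⌊29.57354/10⌋ = 2 → C.
Square: lon ⌊16.20409/2⌋ = 8; lat ⌊9.57354/1⌋ = 9.
Subsquare: lon ⌊0.20409/0.0833333⌋ = 2 → c; lat ⌊0.57354/0.0416667⌋ = 13 → n.
Extended square: lon ⌊0.03742/0.00833333⌋ = 4; lat ⌊0.03187/0.00416667⌋ = 7.

BC89cn47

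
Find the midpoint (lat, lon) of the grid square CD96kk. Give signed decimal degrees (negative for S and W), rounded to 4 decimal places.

Field C=2, D=3: +2·20° lon, +3·10° lat → SW at lon -140°, lat -60°.
Square 9, 6: +9·2° lon, +6·1° lat → SW at lon -122°, lat -54°.
Subsquare k=10, k=10: +10·0.0833333° lon, +10·0.0416667° lat → SW at lon -121.167°, lat -53.5833°.
Cell spans 0.0833333° lon × 0.0416667° lat. Centre is SW corner plus half of each.
latitude -53.5625, longitude -121.1250.

-53.5625, -121.1250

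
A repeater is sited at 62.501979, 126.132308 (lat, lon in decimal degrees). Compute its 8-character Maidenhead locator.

PP32bm50

Add 180° to longitude and 90° to latitude: 306.13231, 152.50198.
Field: 306.13231/20 → 15 → P, 152.50198/10 → 15 → P; chars PP.
Square: 6.13231/2 → 3, 2.50198/1 → 2; chars 32.
Subsquare: 0.13231/0.0833333 → 1 → b, 0.50198/0.0416667 → 12 → m; chars bm.
Extended square: 0.04897/0.00833333 → 5, 0.00198/0.00416667 → 0; chars 50.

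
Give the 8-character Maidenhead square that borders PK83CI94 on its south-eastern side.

Longitude extended square 9; +1 → 10, wraps to 0, carry into subsquare.
Longitude subsquare c = 2; +1 → 3 = d.
Latitude extended square 4; −1 → 3.

PK83di03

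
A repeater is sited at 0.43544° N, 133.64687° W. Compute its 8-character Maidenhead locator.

CJ30ek24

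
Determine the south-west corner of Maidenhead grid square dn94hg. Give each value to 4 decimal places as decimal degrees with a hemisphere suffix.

44.2500° N, 101.4167° W

Field D=3, N=13: +3·20° lon, +13·10° lat → SW at lon -120°, lat 40°.
Square 9, 4: +9·2° lon, +4·1° lat → SW at lon -102°, lat 44°.
Subsquare h=7, g=6: +7·0.0833333° lon, +6·0.0416667° lat → SW at lon -101.417°, lat 44.25°.
latitude 44.2500° N, longitude 101.4167° W.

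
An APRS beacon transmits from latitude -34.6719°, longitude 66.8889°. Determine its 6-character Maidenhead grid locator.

MF35kh

Shift to the Maidenhead origin (180°W, 90°S): lon 246.8889, lat 55.3281.
Field: 246.8889/20 → 12 → M, 55.3281/10 → 5 → F; chars MF.
Square: 6.8889/2 → 3, 5.3281/1 → 5; chars 35.
Subsquare: 0.8889/0.0833333 → 10 → k, 0.3281/0.0416667 → 7 → h; chars kh.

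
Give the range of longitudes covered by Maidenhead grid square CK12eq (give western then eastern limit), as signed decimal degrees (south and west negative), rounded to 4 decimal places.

-137.6667, -137.5833

Field C=2, K=10: +2·20° lon, +10·10° lat → SW at lon -140°, lat 10°.
Square 1, 2: +1·2° lon, +2·1° lat → SW at lon -138°, lat 12°.
Subsquare e=4, q=16: +4·0.0833333° lon, +16·0.0416667° lat → SW at lon -137.667°, lat 12.6667°.
Cell spans 0.0833333° lon × 0.0416667° lat.
west -137.6667, east -137.5833.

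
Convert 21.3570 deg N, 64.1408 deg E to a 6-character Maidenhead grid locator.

ML21bi

Offset from 180°W / 90°S: lon 244.1408°, lat 111.3570°.
Field: 244.1408/20 → 12 → M, 111.3570/10 → 11 → L; chars ML.
Square: 4.1408/2 → 2, 1.3570/1 → 1; chars 21.
Subsquare: 0.1408/0.0833333 → 1 → b, 0.3570/0.0416667 → 8 → i; chars bi.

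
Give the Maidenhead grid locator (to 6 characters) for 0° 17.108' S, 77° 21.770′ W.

FI19hr

Offset from 180°W / 90°S: lon 102.6372°, lat 89.7149°.
Field (20°×10°, letters A–R): 102.6372/20 → 5 → F, 89.7149/10 → 8 → I; chars FI.
Square (2°×1°, digits 0–9): 2.6372/2 → 1, 9.7149/1 → 9; chars 19.
Subsquare (5′×2.5′, letters a–x): 0.6372/0.0833333 → 7 → h, 0.7149/0.0416667 → 17 → r; chars hr.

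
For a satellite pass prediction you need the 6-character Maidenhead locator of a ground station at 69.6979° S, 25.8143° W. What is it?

Shift to the Maidenhead origin (180°W, 90°S): lon 154.1857, lat 20.3021.
Field: lon ⌊154.1857/20⌋ = 7 → H; lat ⌊20.3021/10⌋ = 2 → C.
Square: lon ⌊14.1857/2⌋ = 7; lat ⌊0.3021/1⌋ = 0.
Subsquare: lon ⌊0.1857/0.0833333⌋ = 2 → c; lat ⌊0.3021/0.0416667⌋ = 7 → h.

HC70ch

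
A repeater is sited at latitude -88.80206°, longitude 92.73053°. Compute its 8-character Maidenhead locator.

Shift to the Maidenhead origin (180°W, 90°S): lon 272.73053, lat 1.19794.
Field: 272.73053/20 → 13 → N, 1.19794/10 → 0 → A; chars NA.
Square: 12.73053/2 → 6, 1.19794/1 → 1; chars 61.
Subsquare: 0.73053/0.0833333 → 8 → i, 0.19794/0.0416667 → 4 → e; chars ie.
Extended square: 0.06386/0.00833333 → 7, 0.03127/0.00416667 → 7; chars 77.

NA61ie77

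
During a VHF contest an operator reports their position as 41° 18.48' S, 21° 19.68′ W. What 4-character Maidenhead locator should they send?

HE98

Add 180° to longitude and 90° to latitude: 158.67, 48.69.
Field: 158.67/20 → 7 → H, 48.69/10 → 4 → E; chars HE.
Square: 18.67/2 → 9, 8.69/1 → 8; chars 98.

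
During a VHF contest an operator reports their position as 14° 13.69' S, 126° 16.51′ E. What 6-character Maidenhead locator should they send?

Add 180° to longitude and 90° to latitude: 306.2752, 75.7718.
Field: 306.2752/20 → 15 → P, 75.7718/10 → 7 → H; chars PH.
Square: 6.2752/2 → 3, 5.7718/1 → 5; chars 35.
Subsquare: 0.2752/0.0833333 → 3 → d, 0.7718/0.0416667 → 18 → s; chars ds.

PH35ds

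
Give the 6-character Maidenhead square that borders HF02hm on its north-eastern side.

HF02in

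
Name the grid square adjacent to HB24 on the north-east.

Longitude square 2; +1 → 3.
Latitude square 4; +1 → 5.

HB35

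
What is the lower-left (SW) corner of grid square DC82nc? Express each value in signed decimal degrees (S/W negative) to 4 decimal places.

Field D=3, C=2: +3·20° lon, +2·10° lat → SW at lon -120°, lat -70°.
Square 8, 2: +8·2° lon, +2·1° lat → SW at lon -104°, lat -68°.
Subsquare n=13, c=2: +13·0.0833333° lon, +2·0.0416667° lat → SW at lon -102.917°, lat -67.9167°.
latitude -67.9167, longitude -102.9167.

-67.9167, -102.9167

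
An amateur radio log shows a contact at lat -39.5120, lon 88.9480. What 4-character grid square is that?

NF40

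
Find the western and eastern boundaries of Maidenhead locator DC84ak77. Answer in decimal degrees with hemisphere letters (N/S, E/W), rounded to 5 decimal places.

Field D=3, C=2: +3·20° lon, +2·10° lat → SW at lon -120°, lat -70°.
Square 8, 4: +8·2° lon, +4·1° lat → SW at lon -104°, lat -66°.
Subsquare a=0, k=10: +0·0.0833333° lon, +10·0.0416667° lat → SW at lon -104°, lat -65.5833°.
Extended square 7, 7: +7·0.00833333° lon, +7·0.00416667° lat → SW at lon -103.942°, lat -65.5542°.
Cell spans 0.00833333° lon × 0.00416667° lat.
west 103.94167° W, east 103.93333° W.

103.94167° W, 103.93333° W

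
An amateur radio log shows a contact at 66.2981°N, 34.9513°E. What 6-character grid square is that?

KP76lh

Add 180° to longitude and 90° to latitude: 214.9513, 156.2981.
Field (20°×10°, letters A–R): lon ⌊214.9513/20⌋ = 10 → K; lat ⌊156.2981/10⌋ = 15 → P.
Square (2°×1°, digits 0–9): lon ⌊14.9513/2⌋ = 7; lat ⌊6.2981/1⌋ = 6.
Subsquare (5′×2.5′, letters a–x): lon ⌊0.9513/0.0833333⌋ = 11 → l; lat ⌊0.2981/0.0416667⌋ = 7 → h.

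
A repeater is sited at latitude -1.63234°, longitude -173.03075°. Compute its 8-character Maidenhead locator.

AI38li68

Shift to the Maidenhead origin (180°W, 90°S): lon 6.96925, lat 88.36766.
Field (20°×10°, letters A–R): lon ⌊6.96925/20⌋ = 0 → A; lat ⌊88.36766/10⌋ = 8 → I.
Square (2°×1°, digits 0–9): lon ⌊6.96925/2⌋ = 3; lat ⌊8.36766/1⌋ = 8.
Subsquare (5′×2.5′, letters a–x): lon ⌊0.96925/0.0833333⌋ = 11 → l; lat ⌊0.36766/0.0416667⌋ = 8 → i.
Extended square (30″×15″, digits 0–9): lon ⌊0.05258/0.00833333⌋ = 6; lat ⌊0.03433/0.00416667⌋ = 8.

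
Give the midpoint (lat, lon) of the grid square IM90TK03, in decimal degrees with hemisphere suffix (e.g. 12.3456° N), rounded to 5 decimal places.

Field I=8, M=12: +8·20° lon, +12·10° lat → SW at lon -20°, lat 30°.
Square 9, 0: +9·2° lon, +0·1° lat → SW at lon -2°, lat 30°.
Subsquare t=19, k=10: +19·0.0833333° lon, +10·0.0416667° lat → SW at lon -0.416667°, lat 30.4167°.
Extended square 0, 3: +0·0.00833333° lon, +3·0.00416667° lat → SW at lon -0.416667°, lat 30.4292°.
Cell spans 0.00833333° lon × 0.00416667° lat. Centre is SW corner plus half of each.
latitude 30.43125° N, longitude 0.41250° W.

30.43125° N, 0.41250° W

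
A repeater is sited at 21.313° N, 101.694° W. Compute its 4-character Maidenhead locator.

DL91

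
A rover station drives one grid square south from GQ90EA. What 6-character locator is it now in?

Latitude subsquare a = 0; −1 → -1, wraps to 23 = x, carry into square.
Latitude square 0; −1 → -1, wraps to 9, carry into field.
Latitude field Q = 16; −1 → 15 = P.
The longitude characters are unchanged.

GP99ex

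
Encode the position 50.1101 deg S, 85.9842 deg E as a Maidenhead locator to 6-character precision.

Offset from 180°W / 90°S: lon 265.9842°, lat 39.8899°.
Field: 265.9842/20 → 13 → N, 39.8899/10 → 3 → D; chars ND.
Square: 5.9842/2 → 2, 9.8899/1 → 9; chars 29.
Subsquare: 1.9842/0.0833333 → 23 → x, 0.8899/0.0416667 → 21 → v; chars xv.

ND29xv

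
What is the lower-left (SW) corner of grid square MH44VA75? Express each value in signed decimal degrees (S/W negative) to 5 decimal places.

-15.97917, 69.80833

Field M=12, H=7: +12·20° lon, +7·10° lat → SW at lon 60°, lat -20°.
Square 4, 4: +4·2° lon, +4·1° lat → SW at lon 68°, lat -16°.
Subsquare v=21, a=0: +21·0.0833333° lon, +0·0.0416667° lat → SW at lon 69.75°, lat -16°.
Extended square 7, 5: +7·0.00833333° lon, +5·0.00416667° lat → SW at lon 69.8083°, lat -15.9792°.
latitude -15.97917, longitude 69.80833.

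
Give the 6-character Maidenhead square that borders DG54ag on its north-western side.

Longitude subsquare a = 0; −1 → -1, wraps to 23 = x, carry into square.
Longitude square 5; −1 → 4.
Latitude subsquare g = 6; +1 → 7 = h.

DG44xh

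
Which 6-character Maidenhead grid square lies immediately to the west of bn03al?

AN93xl

Longitude subsquare a = 0; −1 → -1, wraps to 23 = x, carry into square.
Longitude square 0; −1 → -1, wraps to 9, carry into field.
Longitude field B = 1; −1 → 0 = A.
The latitude characters are unchanged.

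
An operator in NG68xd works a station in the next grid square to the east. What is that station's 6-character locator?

NG78ad

Longitude subsquare x = 23; +1 → 24, wraps to 0 = a, carry into square.
Longitude square 6; +1 → 7.
The latitude characters are unchanged.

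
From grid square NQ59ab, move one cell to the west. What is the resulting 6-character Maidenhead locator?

NQ49xb

Longitude subsquare a = 0; −1 → -1, wraps to 23 = x, carry into square.
Longitude square 5; −1 → 4.
The latitude characters are unchanged.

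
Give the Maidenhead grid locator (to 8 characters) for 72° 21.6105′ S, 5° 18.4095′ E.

Offset from 180°W / 90°S: lon 185.30683°, lat 17.63983°.
Field: lon ⌊185.30683/20⌋ = 9 → J; lat ⌊17.63983/10⌋ = 1 → B.
Square: lon ⌊5.30683/2⌋ = 2; lat ⌊7.63983/1⌋ = 7.
Subsquare: lon ⌊1.30683/0.0833333⌋ = 15 → p; lat ⌊0.63983/0.0416667⌋ = 15 → p.
Extended square: lon ⌊0.05683/0.00833333⌋ = 6; lat ⌊0.01483/0.00416667⌋ = 3.

JB27pp63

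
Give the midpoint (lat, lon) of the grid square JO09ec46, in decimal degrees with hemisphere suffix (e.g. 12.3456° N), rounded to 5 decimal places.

59.11042° N, 0.37083° E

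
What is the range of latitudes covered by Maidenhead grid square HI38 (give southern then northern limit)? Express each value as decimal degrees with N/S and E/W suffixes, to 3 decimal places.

Field H=7, I=8: +7·20° lon, +8·10° lat → SW at lon -40°, lat -10°.
Square 3, 8: +3·2° lon, +8·1° lat → SW at lon -34°, lat -2°.
Cell spans 2° lon × 1° lat.
south 2.000° S, north 1.000° S.

2.000° S, 1.000° S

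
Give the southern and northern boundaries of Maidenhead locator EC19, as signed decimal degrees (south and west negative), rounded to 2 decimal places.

Field E=4, C=2: +4·20° lon, +2·10° lat → SW at lon -100°, lat -70°.
Square 1, 9: +1·2° lon, +9·1° lat → SW at lon -98°, lat -61°.
Cell spans 2° lon × 1° lat.
south -61.00, north -60.00.

-61.00, -60.00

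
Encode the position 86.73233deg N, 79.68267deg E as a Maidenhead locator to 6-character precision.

MR96ur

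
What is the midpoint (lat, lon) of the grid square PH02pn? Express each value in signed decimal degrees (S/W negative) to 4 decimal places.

Field P=15, H=7: +15·20° lon, +7·10° lat → SW at lon 120°, lat -20°.
Square 0, 2: +0·2° lon, +2·1° lat → SW at lon 120°, lat -18°.
Subsquare p=15, n=13: +15·0.0833333° lon, +13·0.0416667° lat → SW at lon 121.25°, lat -17.4583°.
Cell spans 0.0833333° lon × 0.0416667° lat. Centre is SW corner plus half of each.
latitude -17.4375, longitude 121.2917.

-17.4375, 121.2917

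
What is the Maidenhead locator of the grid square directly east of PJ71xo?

PJ81ao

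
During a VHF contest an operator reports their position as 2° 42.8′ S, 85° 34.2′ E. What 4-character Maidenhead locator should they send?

NI27

Shift to the Maidenhead origin (180°W, 90°S): lon 265.57, lat 87.29.
Field (20°×10°, letters A–R): lon ⌊265.57/20⌋ = 13 → N; lat ⌊87.29/10⌋ = 8 → I.
Square (2°×1°, digits 0–9): lon ⌊5.57/2⌋ = 2; lat ⌊7.29/1⌋ = 7.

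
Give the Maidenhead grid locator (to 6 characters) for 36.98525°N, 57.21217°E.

Add 180° to longitude and 90° to latitude: 237.2122, 126.9853.
Field: 237.2122/20 → 11 → L, 126.9853/10 → 12 → M; chars LM.
Square: 17.2122/2 → 8, 6.9853/1 → 6; chars 86.
Subsquare: 1.2122/0.0833333 → 14 → o, 0.9853/0.0416667 → 23 → x; chars ox.

LM86ox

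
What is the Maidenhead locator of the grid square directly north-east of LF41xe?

Longitude subsquare x = 23; +1 → 24, wraps to 0 = a, carry into square.
Longitude square 4; +1 → 5.
Latitude subsquare e = 4; +1 → 5 = f.

LF51af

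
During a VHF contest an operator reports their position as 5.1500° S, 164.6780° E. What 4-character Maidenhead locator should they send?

RI24

Add 180° to longitude and 90° to latitude: 344.68, 84.85.
Field: 344.68/20 → 17 → R, 84.85/10 → 8 → I; chars RI.
Square: 4.68/2 → 2, 4.85/1 → 4; chars 24.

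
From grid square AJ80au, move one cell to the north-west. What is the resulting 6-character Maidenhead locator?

AJ70xv

Longitude subsquare a = 0; −1 → -1, wraps to 23 = x, carry into square.
Longitude square 8; −1 → 7.
Latitude subsquare u = 20; +1 → 21 = v.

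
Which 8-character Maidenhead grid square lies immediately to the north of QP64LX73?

Latitude extended square 3; +1 → 4.
The longitude characters are unchanged.

QP64lx74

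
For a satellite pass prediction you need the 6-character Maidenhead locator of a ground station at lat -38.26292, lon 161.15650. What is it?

Add 180° to longitude and 90° to latitude: 341.1565, 51.7371.
Field: lon ⌊341.1565/20⌋ = 17 → R; lat ⌊51.7371/10⌋ = 5 → F.
Square: lon ⌊1.1565/2⌋ = 0; lat ⌊1.7371/1⌋ = 1.
Subsquare: lon ⌊1.1565/0.0833333⌋ = 13 → n; lat ⌊0.7371/0.0416667⌋ = 17 → r.

RF01nr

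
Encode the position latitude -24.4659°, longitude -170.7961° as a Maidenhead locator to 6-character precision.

Offset from 180°W / 90°S: lon 9.2039°, lat 65.5341°.
Field: 9.2039/20 → 0 → A, 65.5341/10 → 6 → G; chars AG.
Square: 9.2039/2 → 4, 5.5341/1 → 5; chars 45.
Subsquare: 1.2039/0.0833333 → 14 → o, 0.5341/0.0416667 → 12 → m; chars om.

AG45om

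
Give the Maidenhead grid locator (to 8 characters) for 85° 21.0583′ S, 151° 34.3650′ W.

Add 180° to longitude and 90° to latitude: 28.42725, 4.64903.
Field: lon ⌊28.42725/20⌋ = 1 → B; lat ⌊4.64903/10⌋ = 0 → A.
Square: lon ⌊8.42725/2⌋ = 4; lat ⌊4.64903/1⌋ = 4.
Subsquare: lon ⌊0.42725/0.0833333⌋ = 5 → f; lat ⌊0.64903/0.0416667⌋ = 15 → p.
Extended square: lon ⌊0.01058/0.00833333⌋ = 1; lat ⌊0.02403/0.00416667⌋ = 5.

BA44fp15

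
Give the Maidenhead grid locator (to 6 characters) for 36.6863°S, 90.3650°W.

EF43th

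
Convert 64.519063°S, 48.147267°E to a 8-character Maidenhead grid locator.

Shift to the Maidenhead origin (180°W, 90°S): lon 228.14727, lat 25.48094.
Field (20°×10°, letters A–R): 228.14727/20 → 11 → L, 25.48094/10 → 2 → C; chars LC.
Square (2°×1°, digits 0–9): 8.14727/2 → 4, 5.48094/1 → 5; chars 45.
Subsquare (5′×2.5′, letters a–x): 0.14727/0.0833333 → 1 → b, 0.48094/0.0416667 → 11 → l; chars bl.
Extended square (30″×15″, digits 0–9): 0.06393/0.00833333 → 7, 0.02260/0.00416667 → 5; chars 75.

LC45bl75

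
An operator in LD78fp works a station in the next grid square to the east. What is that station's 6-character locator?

LD78gp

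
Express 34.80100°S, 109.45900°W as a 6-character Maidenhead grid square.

DF55ge

Shift to the Maidenhead origin (180°W, 90°S): lon 70.5410, lat 55.1990.
Field: lon ⌊70.5410/20⌋ = 3 → D; lat ⌊55.1990/10⌋ = 5 → F.
Square: lon ⌊10.5410/2⌋ = 5; lat ⌊5.1990/1⌋ = 5.
Subsquare: lon ⌊0.5410/0.0833333⌋ = 6 → g; lat ⌊0.1990/0.0416667⌋ = 4 → e.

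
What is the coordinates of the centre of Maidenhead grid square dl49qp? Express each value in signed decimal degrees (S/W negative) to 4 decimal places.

29.6458, -110.6250

Field D=3, L=11: +3·20° lon, +11·10° lat → SW at lon -120°, lat 20°.
Square 4, 9: +4·2° lon, +9·1° lat → SW at lon -112°, lat 29°.
Subsquare q=16, p=15: +16·0.0833333° lon, +15·0.0416667° lat → SW at lon -110.667°, lat 29.625°.
Cell spans 0.0833333° lon × 0.0416667° lat. Centre is SW corner plus half of each.
latitude 29.6458, longitude -110.6250.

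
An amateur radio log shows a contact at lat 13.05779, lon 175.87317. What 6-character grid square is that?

Shift to the Maidenhead origin (180°W, 90°S): lon 355.8732, lat 103.0578.
Field: lon ⌊355.8732/20⌋ = 17 → R; lat ⌊103.0578/10⌋ = 10 → K.
Square: lon ⌊15.8732/2⌋ = 7; lat ⌊3.0578/1⌋ = 3.
Subsquare: lon ⌊1.8732/0.0833333⌋ = 22 → w; lat ⌊0.0578/0.0416667⌋ = 1 → b.

RK73wb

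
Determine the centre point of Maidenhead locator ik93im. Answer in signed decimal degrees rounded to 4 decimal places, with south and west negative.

13.5208, -1.2917

Field I=8, K=10: +8·20° lon, +10·10° lat → SW at lon -20°, lat 10°.
Square 9, 3: +9·2° lon, +3·1° lat → SW at lon -2°, lat 13°.
Subsquare i=8, m=12: +8·0.0833333° lon, +12·0.0416667° lat → SW at lon -1.33333°, lat 13.5°.
Cell spans 0.0833333° lon × 0.0416667° lat. Centre is SW corner plus half of each.
latitude 13.5208, longitude -1.2917.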